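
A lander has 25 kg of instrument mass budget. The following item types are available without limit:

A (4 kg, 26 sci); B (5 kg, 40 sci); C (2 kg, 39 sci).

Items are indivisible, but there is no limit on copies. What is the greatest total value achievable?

468 sci

Best value-per-unit is C at 39/2, and filling with it alone uses mass 12×2=24. No mix of the others beats 12×39 = 468.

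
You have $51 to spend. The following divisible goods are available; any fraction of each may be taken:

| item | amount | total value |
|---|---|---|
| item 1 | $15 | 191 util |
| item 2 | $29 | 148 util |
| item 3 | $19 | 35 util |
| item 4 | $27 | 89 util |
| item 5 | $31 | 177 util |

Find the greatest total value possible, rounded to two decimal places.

393.52

Take in order of value per unit:
- item 1 (191/15 per unit): all 15 → value 191, running total 191.00
- item 5 (177/31 per unit): all 31 → value 177, running total 368.00
- item 2 (148/29 per unit): 5 of 29 → value 5×148/29 = 25.5172, running total 393.52
Total 393.52.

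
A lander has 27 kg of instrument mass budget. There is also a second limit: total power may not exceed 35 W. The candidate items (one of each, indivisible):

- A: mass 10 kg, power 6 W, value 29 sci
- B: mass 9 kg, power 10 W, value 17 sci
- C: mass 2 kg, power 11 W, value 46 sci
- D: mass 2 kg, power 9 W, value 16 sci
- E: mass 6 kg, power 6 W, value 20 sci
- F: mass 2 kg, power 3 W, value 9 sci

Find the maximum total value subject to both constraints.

120 sci

Feasible sets respecting both limits:
- A+C+D+E+F: mass 22, power 35, value 120
- A+B+C+E: mass 27, power 33, value 112
- A+C+D+E: mass 20, power 32, value 111
Best: 120 sci.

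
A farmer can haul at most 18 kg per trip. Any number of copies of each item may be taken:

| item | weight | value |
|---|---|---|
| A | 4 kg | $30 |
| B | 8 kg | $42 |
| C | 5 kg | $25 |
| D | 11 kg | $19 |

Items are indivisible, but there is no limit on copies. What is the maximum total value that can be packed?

Best value-per-unit is A at 30/4, and filling with it alone uses weight 4×4=16. No mix of the others beats 4×30 = 120.

$120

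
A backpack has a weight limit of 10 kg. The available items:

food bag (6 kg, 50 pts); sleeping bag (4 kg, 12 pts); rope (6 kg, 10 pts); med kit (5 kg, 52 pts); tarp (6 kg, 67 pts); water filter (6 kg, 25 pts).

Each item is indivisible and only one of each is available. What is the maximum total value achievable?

79 pts

Check high-value combinations within 10 kg:
- sleeping bag+tarp: weight 4+6=10, value 12+67=79
- tarp: weight 6, value 67
- sleeping bag+med kit: weight 4+5=9, value 12+52=64
- food bag+sleeping bag: weight 6+4=10, value 50+12=62
Best: 79 pts.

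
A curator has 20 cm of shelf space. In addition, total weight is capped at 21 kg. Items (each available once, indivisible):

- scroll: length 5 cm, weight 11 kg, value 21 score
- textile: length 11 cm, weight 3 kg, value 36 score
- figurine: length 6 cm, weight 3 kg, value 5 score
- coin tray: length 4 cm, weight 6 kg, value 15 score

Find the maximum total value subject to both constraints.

72 score

Feasible sets respecting both limits:
- scroll+textile+coin tray: length 20, weight 20, value 72
- scroll+textile: length 16, weight 14, value 57
- textile+coin tray: length 15, weight 9, value 51
Best: 72 score.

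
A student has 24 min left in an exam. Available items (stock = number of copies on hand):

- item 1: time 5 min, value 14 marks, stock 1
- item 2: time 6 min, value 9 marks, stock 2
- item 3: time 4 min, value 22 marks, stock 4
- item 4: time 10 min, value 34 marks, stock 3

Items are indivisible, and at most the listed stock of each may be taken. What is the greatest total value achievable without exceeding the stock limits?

102 marks

Top feasible selections:
- 1×item 1 + 4×item 3: time 21, value 102
- 3×item 3 + 1×item 4: time 22, value 100
- 1×item 2 + 4×item 3: time 22, value 97
- 1×item 1 + 2×item 3 + 1×item 4: time 23, value 92
Best: 102 marks.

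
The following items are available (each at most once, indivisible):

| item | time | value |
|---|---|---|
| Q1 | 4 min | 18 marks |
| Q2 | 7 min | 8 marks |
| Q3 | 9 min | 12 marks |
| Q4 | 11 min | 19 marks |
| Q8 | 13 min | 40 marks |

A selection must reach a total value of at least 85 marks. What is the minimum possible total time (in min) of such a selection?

35

Subsets with value ≥ 85, sorted by total time:
- Q1+Q2+Q4+Q8: time 35, value 85
- Q1+Q3+Q4+Q8: time 37, value 89
- Q1+Q2+Q3+Q4+Q8: time 44, value 97
Minimum time: 35 min.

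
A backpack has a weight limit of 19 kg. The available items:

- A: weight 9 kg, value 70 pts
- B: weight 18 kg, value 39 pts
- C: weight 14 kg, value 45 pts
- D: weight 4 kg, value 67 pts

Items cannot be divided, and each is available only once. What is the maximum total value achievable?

137 pts

Check high-value combinations within 19 kg:
- A+D: weight 9+4=13, value 70+67=137
- C+D: weight 14+4=18, value 45+67=112
- A: weight 9, value 70
- D: weight 4, value 67
- C: weight 14, value 45
Best: 137 pts.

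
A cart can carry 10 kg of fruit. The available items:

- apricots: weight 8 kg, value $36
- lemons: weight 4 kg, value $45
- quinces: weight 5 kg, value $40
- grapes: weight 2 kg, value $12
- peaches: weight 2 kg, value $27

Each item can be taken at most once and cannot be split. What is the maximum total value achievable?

Check high-value combinations within 10 kg:
- lemons+quinces: weight 4+5=9, value 45+40=85
- lemons+grapes+peaches: weight 4+2+2=8, value 45+12+27=84
- quinces+grapes+peaches: weight 5+2+2=9, value 40+12+27=79
Best: $85.

$85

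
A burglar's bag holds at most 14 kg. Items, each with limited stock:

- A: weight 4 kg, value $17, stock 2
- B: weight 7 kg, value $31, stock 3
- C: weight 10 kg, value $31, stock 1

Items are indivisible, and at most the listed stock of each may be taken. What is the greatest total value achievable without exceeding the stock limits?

Top feasible selections:
- 2×B: weight 14, value 62
- 1×A + 1×B: weight 11, value 48
- 1×A + 1×C: weight 14, value 48
- 2×A: weight 8, value 34
Best: $62.

$62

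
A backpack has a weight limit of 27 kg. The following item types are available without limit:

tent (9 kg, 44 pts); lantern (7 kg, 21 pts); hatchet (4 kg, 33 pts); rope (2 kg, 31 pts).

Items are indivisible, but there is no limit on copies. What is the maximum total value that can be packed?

403 pts

Best value-per-unit is rope at 31/2, and filling with it alone uses weight 13×2=26. No mix of the others beats 13×31 = 403.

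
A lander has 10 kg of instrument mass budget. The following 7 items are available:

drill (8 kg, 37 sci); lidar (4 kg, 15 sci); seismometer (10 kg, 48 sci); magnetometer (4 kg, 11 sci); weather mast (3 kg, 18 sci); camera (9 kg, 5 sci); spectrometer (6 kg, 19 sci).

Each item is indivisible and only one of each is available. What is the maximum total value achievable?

48 sci

Check high-value combinations within 10 kg:
- seismometer: mass 10, value 48
- drill: mass 8, value 37
- weather mast+spectrometer: mass 3+6=9, value 18+19=37
- lidar+spectrometer: mass 4+6=10, value 15+19=34
Best: 48 sci.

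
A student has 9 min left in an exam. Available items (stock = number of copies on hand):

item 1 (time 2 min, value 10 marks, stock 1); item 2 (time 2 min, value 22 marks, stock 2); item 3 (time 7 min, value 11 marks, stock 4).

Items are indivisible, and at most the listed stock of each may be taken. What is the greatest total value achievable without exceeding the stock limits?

54 marks

Best selections within time 9 and stock limits:
- 1×item 1 + 2×item 2: time 6, value 54
- 2×item 2: time 4, value 44
- 1×item 2 + 1×item 3: time 9, value 33
- 1×item 1 + 1×item 2: time 4, value 32
Best: 54 marks.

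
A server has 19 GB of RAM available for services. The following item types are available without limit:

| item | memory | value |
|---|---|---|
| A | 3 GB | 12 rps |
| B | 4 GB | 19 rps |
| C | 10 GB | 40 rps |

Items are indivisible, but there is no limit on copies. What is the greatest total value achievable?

88 rps

Best value-per-unit is B at 19/4; filling with it alone gives 4×19 = 76.
Optimal mix: 1×A + 4×B → memory 19, value 88.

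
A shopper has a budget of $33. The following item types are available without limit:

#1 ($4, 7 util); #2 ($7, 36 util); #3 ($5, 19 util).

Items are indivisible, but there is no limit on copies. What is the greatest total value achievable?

Best value-per-unit is #2 at 36/7; filling with it alone gives 4×36 = 144.
Optimal mix: 4×#2 + 1×#3 → cost 33, value 163.

163 util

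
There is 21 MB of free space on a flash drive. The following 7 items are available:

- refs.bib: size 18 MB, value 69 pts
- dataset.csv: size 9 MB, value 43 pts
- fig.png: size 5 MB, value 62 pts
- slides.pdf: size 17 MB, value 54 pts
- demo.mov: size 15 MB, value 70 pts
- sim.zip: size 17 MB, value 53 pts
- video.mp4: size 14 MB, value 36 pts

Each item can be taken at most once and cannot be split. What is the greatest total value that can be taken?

Check high-value combinations within 21 MB:
- fig.png+demo.mov: size 5+15=20, value 62+70=132
- dataset.csv+fig.png: size 9+5=14, value 43+62=105
- fig.png+video.mp4: size 5+14=19, value 62+36=98
- demo.mov: size 15, value 70
Best: 132 pts.

132 pts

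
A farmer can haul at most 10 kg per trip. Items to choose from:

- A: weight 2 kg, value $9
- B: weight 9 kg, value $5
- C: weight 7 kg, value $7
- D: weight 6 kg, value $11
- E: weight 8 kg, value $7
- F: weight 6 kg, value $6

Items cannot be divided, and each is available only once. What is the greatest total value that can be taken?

$20

This is a 0/1 knapsack; check combinations near the capacity.
- A+D: weight 2+6=8, value 9+11=20
- A+C: weight 2+7=9, value 9+7=16
- A+E: weight 2+8=10, value 9+7=16
Best: $20.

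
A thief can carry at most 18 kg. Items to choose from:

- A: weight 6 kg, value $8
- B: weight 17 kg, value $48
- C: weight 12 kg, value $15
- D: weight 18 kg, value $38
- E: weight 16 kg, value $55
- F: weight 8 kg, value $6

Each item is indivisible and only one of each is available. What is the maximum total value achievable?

Check high-value combinations within 18 kg:
- E: weight 16, value 55
- B: weight 17, value 48
- D: weight 18, value 38
Best: $55.

$55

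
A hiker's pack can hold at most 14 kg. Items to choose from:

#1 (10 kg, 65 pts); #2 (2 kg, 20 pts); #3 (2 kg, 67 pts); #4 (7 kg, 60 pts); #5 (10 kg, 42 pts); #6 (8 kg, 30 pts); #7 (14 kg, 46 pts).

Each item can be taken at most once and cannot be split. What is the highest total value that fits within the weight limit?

152 pts

This is a 0/1 knapsack; check combinations near the capacity.
- #1+#2+#3: weight 10+2+2=14, value 65+20+67=152
- #2+#3+#4: weight 2+2+7=11, value 20+67+60=147
- #1+#3: weight 10+2=12, value 65+67=132
Best: 152 pts.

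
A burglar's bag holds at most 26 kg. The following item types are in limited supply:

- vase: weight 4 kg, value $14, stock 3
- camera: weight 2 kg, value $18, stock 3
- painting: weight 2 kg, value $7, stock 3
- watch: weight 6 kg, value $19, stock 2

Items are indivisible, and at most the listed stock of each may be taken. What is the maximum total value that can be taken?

Top feasible selections:
- 2×vase + 3×camera + 3×painting + 1×watch: weight 26, value 122
- 3×vase + 3×camera + 1×painting + 1×watch: weight 26, value 122
- 1×vase + 3×camera + 2×painting + 2×watch: weight 26, value 120
- 2×vase + 3×camera + 2×watch: weight 26, value 120
Best: $122.

$122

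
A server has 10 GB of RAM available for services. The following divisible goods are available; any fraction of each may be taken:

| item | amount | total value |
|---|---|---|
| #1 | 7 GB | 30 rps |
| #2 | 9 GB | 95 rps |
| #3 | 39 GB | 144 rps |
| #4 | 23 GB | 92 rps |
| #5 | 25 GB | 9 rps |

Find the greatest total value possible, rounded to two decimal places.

99.29

Take in order of value per unit:
- #2 (95/9 per unit): all 9 → value 95, running total 95.00
- #1 (30/7 per unit): 1 of 7 → value 1×30/7 = 4.2857, running total 99.29
Total 99.29.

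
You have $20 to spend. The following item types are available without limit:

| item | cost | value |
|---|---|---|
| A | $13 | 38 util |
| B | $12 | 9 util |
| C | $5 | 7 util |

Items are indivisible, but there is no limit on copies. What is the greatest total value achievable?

45 util

Best value-per-unit is A at 38/13; filling with it alone gives 1×38 = 38.
Optimal mix: 1×A + 1×C → cost 18, value 45.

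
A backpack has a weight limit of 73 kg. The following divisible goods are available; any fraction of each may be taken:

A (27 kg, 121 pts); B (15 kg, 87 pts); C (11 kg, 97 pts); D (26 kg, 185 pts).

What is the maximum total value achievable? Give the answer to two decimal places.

Take in order of value per unit:
- C (97/11 per unit): all 11 → value 97, running total 97.00
- D (185/26 per unit): all 26 → value 185, running total 282.00
- B (87/15 per unit): all 15 → value 87, running total 369.00
- A (121/27 per unit): 21 of 27 → value 21×121/27 = 94.1111, running total 463.11
Total 463.11.

463.11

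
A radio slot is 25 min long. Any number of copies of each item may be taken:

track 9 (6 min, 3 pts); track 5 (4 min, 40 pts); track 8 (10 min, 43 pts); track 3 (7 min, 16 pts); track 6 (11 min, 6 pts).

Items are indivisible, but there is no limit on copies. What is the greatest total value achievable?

240 pts

Best value-per-unit is track 5 at 40/4, and filling with it alone uses duration 6×4=24. No mix of the others beats 6×40 = 240.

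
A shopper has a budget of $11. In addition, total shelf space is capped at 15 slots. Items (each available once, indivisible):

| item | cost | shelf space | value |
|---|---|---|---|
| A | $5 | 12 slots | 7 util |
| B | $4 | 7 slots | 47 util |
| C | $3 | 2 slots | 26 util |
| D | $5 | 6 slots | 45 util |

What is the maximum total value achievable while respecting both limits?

92 util

Feasible sets respecting both limits:
- B+D: cost 9, shelf space 13, value 92
- B+C: cost 7, shelf space 9, value 73
- C+D: cost 8, shelf space 8, value 71
- B: cost 4, shelf space 7, value 47
Best: 92 util.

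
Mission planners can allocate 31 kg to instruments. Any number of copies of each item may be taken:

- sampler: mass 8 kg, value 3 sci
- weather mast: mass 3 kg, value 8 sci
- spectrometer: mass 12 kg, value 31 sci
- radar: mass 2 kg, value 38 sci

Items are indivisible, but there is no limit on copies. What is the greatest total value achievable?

Best value-per-unit is radar at 38/2, and filling with it alone uses mass 15×2=30. No mix of the others beats 15×38 = 570.

570 sci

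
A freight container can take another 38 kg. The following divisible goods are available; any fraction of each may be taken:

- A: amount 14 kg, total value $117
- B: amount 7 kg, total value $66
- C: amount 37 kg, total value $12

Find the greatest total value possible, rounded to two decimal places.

Take in order of value per unit:
- B (66/7 per unit): all 7 → value 66, running total 66.00
- A (117/14 per unit): all 14 → value 117, running total 183.00
- C (12/37 per unit): 17 of 37 → value 17×12/37 = 5.5135, running total 188.51
Total 188.51.

188.51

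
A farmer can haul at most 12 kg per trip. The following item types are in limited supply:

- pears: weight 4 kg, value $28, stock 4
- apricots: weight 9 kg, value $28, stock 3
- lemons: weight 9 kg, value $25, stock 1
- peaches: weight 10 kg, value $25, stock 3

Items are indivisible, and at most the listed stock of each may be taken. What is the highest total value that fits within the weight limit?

Top feasible selections:
- 3×pears: weight 12, value 84
- 2×pears: weight 8, value 56
- 1×pears: weight 4, value 28
- 1×apricots: weight 9, value 28
Best: $84.

$84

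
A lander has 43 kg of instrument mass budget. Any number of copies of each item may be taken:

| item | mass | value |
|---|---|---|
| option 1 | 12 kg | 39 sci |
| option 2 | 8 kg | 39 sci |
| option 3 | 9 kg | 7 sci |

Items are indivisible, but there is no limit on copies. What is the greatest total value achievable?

195 sci

Best value-per-unit is option 2 at 39/8, and filling with it alone uses mass 5×8=40. No mix of the others beats 5×39 = 195.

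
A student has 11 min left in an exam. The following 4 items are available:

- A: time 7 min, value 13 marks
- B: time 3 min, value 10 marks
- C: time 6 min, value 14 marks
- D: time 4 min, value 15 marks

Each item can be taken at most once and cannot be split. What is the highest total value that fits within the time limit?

29 marks

Check high-value combinations within 11 min:
- C+D: time 6+4=10, value 14+15=29
- A+D: time 7+4=11, value 13+15=28
- B+D: time 3+4=7, value 10+15=25
- B+C: time 3+6=9, value 10+14=24
Best: 29 marks.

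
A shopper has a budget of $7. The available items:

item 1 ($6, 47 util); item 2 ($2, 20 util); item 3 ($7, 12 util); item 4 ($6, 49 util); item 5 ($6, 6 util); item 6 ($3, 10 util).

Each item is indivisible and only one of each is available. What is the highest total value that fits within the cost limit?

This is a 0/1 knapsack; check combinations near the capacity.
- item 4: cost 6, value 49
- item 1: cost 6, value 47
- item 2+item 6: cost 2+3=5, value 20+10=30
Best: 49 util.

49 util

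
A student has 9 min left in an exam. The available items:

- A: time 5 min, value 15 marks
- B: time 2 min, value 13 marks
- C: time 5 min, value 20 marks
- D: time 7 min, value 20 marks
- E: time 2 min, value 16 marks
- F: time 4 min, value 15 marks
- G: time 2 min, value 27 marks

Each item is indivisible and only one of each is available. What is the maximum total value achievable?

Check high-value combinations within 9 min:
- C+E+G: time 5+2+2=9, value 20+16+27=63
- B+C+G: time 2+5+2=9, value 13+20+27=60
- E+F+G: time 2+4+2=8, value 16+15+27=58
- A+E+G: time 5+2+2=9, value 15+16+27=58
Best: 63 marks.

63 marks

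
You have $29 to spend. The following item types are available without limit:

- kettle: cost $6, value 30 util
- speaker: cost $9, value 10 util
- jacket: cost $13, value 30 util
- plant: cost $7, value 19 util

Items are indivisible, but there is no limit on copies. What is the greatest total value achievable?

120 util

Best value-per-unit is kettle at 30/6, and filling with it alone uses cost 4×6=24. No mix of the others beats 4×30 = 120.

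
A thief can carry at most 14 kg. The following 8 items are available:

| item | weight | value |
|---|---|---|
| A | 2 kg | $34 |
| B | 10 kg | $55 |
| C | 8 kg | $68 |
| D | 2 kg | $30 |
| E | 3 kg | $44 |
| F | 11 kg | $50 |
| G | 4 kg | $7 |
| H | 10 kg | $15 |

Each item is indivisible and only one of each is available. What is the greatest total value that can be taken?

This is a 0/1 knapsack; check combinations near the capacity.
- A+C+E: weight 2+8+3=13, value 34+68+44=146
- C+D+E: weight 8+2+3=13, value 68+30+44=142
- A+C+D: weight 2+8+2=12, value 34+68+30=132
- A+B+D: weight 2+10+2=14, value 34+55+30=119
Best: $146.

$146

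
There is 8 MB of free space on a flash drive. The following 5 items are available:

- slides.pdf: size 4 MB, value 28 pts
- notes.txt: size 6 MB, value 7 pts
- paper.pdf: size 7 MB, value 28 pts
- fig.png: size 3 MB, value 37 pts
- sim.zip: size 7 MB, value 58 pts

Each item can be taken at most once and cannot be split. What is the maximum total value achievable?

65 pts

This is a 0/1 knapsack; check combinations near the capacity.
- slides.pdf+fig.png: size 4+3=7, value 28+37=65
- sim.zip: size 7, value 58
- fig.png: size 3, value 37
- slides.pdf: size 4, value 28
Best: 65 pts.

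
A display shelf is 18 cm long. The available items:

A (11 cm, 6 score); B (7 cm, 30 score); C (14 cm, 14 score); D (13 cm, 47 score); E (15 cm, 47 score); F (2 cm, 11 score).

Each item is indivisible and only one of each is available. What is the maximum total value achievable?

58 score

Check high-value combinations within 18 cm:
- D+F: length 13+2=15, value 47+11=58
- E+F: length 15+2=17, value 47+11=58
- D: length 13, value 47
Best: 58 score.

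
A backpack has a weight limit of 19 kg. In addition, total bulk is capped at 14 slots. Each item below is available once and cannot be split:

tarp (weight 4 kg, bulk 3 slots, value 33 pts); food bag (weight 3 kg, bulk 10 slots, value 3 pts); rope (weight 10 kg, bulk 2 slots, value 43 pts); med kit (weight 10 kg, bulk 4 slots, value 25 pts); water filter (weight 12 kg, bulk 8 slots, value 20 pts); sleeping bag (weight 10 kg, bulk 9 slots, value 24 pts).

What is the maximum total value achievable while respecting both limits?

76 pts

Feasible sets respecting both limits:
- tarp+rope: weight 14, bulk 5, value 76
- tarp+med kit: weight 14, bulk 7, value 58
- tarp+sleeping bag: weight 14, bulk 12, value 57
- tarp+water filter: weight 16, bulk 11, value 53
Best: 76 pts.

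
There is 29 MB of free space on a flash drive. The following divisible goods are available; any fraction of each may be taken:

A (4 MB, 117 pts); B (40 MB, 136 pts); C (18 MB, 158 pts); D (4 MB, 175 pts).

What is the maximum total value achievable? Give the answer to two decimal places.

Take in order of value per unit:
- D (175/4 per unit): all 4 → value 175, running total 175.00
- A (117/4 per unit): all 4 → value 117, running total 292.00
- C (158/18 per unit): all 18 → value 158, running total 450.00
- B (136/40 per unit): 3 of 40 → value 3×136/40 = 10.2000, running total 460.20
Total 460.20.

460.20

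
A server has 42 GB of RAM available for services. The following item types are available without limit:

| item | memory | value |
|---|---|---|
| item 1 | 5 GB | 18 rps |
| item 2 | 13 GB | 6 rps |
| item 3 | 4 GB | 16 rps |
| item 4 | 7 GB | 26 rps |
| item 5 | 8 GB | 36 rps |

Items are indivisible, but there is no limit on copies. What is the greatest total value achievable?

Best value-per-unit is item 5 at 36/8; filling with it alone gives 5×36 = 180.
Optimal mix: 2×item 1 + 4×item 5 → memory 42, value 180.

180 rps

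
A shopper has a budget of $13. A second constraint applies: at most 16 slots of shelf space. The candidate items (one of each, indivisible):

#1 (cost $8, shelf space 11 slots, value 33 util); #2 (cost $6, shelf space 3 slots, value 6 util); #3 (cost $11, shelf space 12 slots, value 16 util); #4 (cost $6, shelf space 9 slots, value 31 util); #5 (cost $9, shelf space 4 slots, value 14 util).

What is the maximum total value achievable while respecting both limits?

37 util

Feasible sets respecting both limits:
- #2+#4: cost 12, shelf space 12, value 37
- #1: cost 8, shelf space 11, value 33
- #4: cost 6, shelf space 9, value 31
- #3: cost 11, shelf space 12, value 16
Best: 37 util.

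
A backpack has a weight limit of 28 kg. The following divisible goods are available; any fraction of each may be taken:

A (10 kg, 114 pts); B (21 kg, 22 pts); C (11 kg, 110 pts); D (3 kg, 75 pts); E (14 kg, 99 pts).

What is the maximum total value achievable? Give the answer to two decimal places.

Take in order of value per unit:
- D (75/3 per unit): all 3 → value 75, running total 75.00
- A (114/10 per unit): all 10 → value 114, running total 189.00
- C (110/11 per unit): all 11 → value 110, running total 299.00
- E (99/14 per unit): 4 of 14 → value 4×99/14 = 28.2857, running total 327.29
Total 327.29.

327.29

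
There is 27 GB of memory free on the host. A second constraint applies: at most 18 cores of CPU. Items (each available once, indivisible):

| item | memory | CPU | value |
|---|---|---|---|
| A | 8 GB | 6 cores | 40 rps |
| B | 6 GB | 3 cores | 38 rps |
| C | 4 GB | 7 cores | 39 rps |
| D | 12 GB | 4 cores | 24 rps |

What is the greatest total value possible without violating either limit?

Feasible sets respecting both limits:
- A+B+C: memory 18, CPU 16, value 117
- A+C+D: memory 24, CPU 17, value 103
- A+B+D: memory 26, CPU 13, value 102
Best: 117 rps.

117 rps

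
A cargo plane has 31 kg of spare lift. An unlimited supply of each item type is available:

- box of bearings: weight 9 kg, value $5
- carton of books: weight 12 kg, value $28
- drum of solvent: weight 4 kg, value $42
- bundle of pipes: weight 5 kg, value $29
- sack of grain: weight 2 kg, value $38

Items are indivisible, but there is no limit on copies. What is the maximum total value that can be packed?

Best value-per-unit is sack of grain at 38/2, and filling with it alone uses weight 15×2=30. No mix of the others beats 15×38 = 570.

$570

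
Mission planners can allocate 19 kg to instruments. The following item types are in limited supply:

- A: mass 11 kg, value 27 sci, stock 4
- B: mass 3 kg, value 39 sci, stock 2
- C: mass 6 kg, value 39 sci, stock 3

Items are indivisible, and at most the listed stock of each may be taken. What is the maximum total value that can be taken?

Top feasible selections:
- 2×B + 2×C: mass 18, value 156
- 2×B + 1×C: mass 12, value 117
- 1×B + 2×C: mass 15, value 117
- 3×C: mass 18, value 117
Best: 156 sci.

156 sci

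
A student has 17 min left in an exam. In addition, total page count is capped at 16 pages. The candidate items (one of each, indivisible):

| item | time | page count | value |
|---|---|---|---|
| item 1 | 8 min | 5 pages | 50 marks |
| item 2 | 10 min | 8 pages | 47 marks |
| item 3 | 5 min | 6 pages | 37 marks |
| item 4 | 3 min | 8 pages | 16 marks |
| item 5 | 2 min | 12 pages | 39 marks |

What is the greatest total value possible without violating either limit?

87 marks

Feasible sets respecting both limits:
- item 1+item 3: time 13, page count 11, value 87
- item 2+item 3: time 15, page count 14, value 84
- item 1+item 4: time 11, page count 13, value 66
- item 2+item 4: time 13, page count 16, value 63
Best: 87 marks.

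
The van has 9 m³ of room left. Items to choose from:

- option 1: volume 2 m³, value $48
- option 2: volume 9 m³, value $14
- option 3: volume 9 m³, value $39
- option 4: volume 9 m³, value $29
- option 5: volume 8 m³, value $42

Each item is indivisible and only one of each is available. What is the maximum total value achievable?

Check high-value combinations within 9 m³:
- option 1: volume 2, value 48
- option 5: volume 8, value 42
- option 3: volume 9, value 39
- option 4: volume 9, value 29
Best: $48.

$48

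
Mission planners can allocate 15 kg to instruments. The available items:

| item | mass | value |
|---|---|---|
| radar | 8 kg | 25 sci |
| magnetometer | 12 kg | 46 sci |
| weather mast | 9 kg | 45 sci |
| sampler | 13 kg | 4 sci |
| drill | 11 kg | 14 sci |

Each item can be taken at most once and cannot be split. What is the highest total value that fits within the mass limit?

Check high-value combinations within 15 kg:
- magnetometer: mass 12, value 46
- weather mast: mass 9, value 45
- radar: mass 8, value 25
Best: 46 sci.

46 sci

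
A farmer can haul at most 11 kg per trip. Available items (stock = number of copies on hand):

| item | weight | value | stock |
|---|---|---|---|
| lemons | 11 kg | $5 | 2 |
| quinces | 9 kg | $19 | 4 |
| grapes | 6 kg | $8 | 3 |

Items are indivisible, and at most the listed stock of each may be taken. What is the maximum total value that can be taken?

$19

Top feasible selections:
- 1×quinces: weight 9, value 19
- 1×grapes: weight 6, value 8
- 1×lemons: weight 11, value 5
Best: $19.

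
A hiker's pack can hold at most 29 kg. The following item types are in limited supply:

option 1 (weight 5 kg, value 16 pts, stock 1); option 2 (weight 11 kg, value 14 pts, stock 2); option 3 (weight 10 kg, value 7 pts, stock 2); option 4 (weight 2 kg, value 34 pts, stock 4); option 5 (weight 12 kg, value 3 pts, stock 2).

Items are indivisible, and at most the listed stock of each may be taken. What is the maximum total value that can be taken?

166 pts

Best selections within weight 29 and stock limits:
- 1×option 1 + 1×option 2 + 4×option 4: weight 24, value 166
- 1×option 1 + 1×option 3 + 4×option 4: weight 23, value 159
- 1×option 2 + 1×option 3 + 4×option 4: weight 29, value 157
- 1×option 1 + 4×option 4 + 1×option 5: weight 25, value 155
Best: 166 pts.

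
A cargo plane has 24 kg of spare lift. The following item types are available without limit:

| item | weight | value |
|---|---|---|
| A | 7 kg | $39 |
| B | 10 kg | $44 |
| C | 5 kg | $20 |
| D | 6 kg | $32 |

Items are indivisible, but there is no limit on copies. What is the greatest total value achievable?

Best value-per-unit is A at 39/7; filling with it alone gives 3×39 = 117.
Optimal mix: 4×D → weight 24, value 128.

$128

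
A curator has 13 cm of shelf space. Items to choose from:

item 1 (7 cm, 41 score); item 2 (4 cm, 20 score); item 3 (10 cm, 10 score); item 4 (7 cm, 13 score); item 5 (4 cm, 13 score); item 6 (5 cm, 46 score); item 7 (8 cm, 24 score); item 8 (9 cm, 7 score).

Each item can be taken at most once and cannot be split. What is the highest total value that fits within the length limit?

87 score

This is a 0/1 knapsack; check combinations near the capacity.
- item 1+item 6: length 7+5=12, value 41+46=87
- item 2+item 5+item 6: length 4+4+5=13, value 20+13+46=79
- item 6+item 7: length 5+8=13, value 46+24=70
- item 2+item 6: length 4+5=9, value 20+46=66
Best: 87 score.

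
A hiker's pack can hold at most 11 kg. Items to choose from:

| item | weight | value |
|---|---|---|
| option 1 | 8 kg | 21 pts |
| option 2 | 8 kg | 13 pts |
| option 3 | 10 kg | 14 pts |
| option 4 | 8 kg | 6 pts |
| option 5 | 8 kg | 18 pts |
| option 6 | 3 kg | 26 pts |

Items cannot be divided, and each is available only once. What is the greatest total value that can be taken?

Check high-value combinations within 11 kg:
- option 1+option 6: weight 8+3=11, value 21+26=47
- option 5+option 6: weight 8+3=11, value 18+26=44
- option 2+option 6: weight 8+3=11, value 13+26=39
- option 4+option 6: weight 8+3=11, value 6+26=32
- option 6: weight 3, value 26
Best: 47 pts.

47 pts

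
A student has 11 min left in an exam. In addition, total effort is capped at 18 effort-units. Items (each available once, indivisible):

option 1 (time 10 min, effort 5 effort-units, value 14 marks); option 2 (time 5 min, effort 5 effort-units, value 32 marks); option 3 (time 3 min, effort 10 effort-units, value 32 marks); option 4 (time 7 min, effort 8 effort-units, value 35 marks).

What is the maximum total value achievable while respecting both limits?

Feasible sets respecting both limits:
- option 3+option 4: time 10, effort 18, value 67
- option 2+option 3: time 8, effort 15, value 64
- option 4: time 7, effort 8, value 35
- option 2: time 5, effort 5, value 32
Best: 67 marks.

67 marks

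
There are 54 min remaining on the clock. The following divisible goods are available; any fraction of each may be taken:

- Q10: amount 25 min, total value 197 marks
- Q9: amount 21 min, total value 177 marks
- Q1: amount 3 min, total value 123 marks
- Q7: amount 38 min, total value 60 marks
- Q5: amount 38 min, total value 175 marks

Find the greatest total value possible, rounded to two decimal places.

520.03

Take in order of value per unit:
- Q1 (123/3 per unit): all 3 → value 123, running total 123.00
- Q9 (177/21 per unit): all 21 → value 177, running total 300.00
- Q10 (197/25 per unit): all 25 → value 197, running total 497.00
- Q5 (175/38 per unit): 5 of 38 → value 5×175/38 = 23.0263, running total 520.03
Total 520.03.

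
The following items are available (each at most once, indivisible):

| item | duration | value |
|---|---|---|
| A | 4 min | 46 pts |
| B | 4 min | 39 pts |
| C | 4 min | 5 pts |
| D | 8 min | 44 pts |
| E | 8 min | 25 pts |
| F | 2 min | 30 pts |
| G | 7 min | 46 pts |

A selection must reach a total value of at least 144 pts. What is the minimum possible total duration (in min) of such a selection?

Subsets with value ≥ 144, sorted by total duration:
- A+B+F+G: duration 17, value 161
- A+B+D+F: duration 18, value 159
- A+B+C+F+G: duration 21, value 166
Minimum duration: 17 min.

17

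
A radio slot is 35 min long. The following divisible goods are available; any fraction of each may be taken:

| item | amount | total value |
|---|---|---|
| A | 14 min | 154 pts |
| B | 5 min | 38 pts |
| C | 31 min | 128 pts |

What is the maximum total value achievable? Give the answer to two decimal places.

Take in order of value per unit:
- A (154/14 per unit): all 14 → value 154, running total 154.00
- B (38/5 per unit): all 5 → value 38, running total 192.00
- C (128/31 per unit): 16 of 31 → value 16×128/31 = 66.0645, running total 258.06
Total 258.06.

258.06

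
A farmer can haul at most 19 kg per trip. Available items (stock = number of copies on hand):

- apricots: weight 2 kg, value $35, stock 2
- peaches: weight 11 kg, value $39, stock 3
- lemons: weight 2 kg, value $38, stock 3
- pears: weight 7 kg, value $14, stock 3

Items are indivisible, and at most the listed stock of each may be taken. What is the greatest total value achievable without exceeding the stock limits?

$198

Best selections within weight 19 and stock limits:
- 2×apricots + 3×lemons + 1×pears: weight 17, value 198
- 1×apricots + 1×peaches + 3×lemons: weight 19, value 188
- 2×apricots + 1×peaches + 2×lemons: weight 19, value 185
- 2×apricots + 3×lemons: weight 10, value 184
Best: $198.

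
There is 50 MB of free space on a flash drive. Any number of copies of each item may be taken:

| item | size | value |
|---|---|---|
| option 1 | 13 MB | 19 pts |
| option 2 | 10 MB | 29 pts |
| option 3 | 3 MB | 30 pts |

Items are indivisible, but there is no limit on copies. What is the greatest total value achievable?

480 pts

Best value-per-unit is option 3 at 30/3, and filling with it alone uses size 16×3=48. No mix of the others beats 16×30 = 480.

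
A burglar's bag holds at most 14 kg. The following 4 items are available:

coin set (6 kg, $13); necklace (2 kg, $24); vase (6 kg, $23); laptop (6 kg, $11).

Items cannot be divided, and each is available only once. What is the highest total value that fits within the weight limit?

$60

This is a 0/1 knapsack; check combinations near the capacity.
- coin set+necklace+vase: weight 6+2+6=14, value 13+24+23=60
- necklace+vase+laptop: weight 2+6+6=14, value 24+23+11=58
- coin set+necklace+laptop: weight 6+2+6=14, value 13+24+11=48
- necklace+vase: weight 2+6=8, value 24+23=47
Best: $60.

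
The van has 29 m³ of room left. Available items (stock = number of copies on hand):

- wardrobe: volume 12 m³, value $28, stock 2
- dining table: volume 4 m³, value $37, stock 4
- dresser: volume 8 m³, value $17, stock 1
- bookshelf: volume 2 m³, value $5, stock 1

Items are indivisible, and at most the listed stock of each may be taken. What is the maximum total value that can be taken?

$176

Top feasible selections:
- 1×wardrobe + 4×dining table: volume 28, value 176
- 4×dining table + 1×dresser + 1×bookshelf: volume 26, value 170
Best: $176.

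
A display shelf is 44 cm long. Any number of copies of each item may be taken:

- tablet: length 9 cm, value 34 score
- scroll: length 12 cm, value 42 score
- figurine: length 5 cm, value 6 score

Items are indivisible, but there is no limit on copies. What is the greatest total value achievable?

152 score

Best value-per-unit is tablet at 34/9; filling with it alone gives 4×34 = 136.
Optimal mix: 2×tablet + 2×scroll → length 42, value 152.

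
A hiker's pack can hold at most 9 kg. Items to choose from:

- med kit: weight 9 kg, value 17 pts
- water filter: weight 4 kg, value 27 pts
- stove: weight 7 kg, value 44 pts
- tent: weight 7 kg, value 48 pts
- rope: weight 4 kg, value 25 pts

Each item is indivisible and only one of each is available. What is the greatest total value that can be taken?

Check high-value combinations within 9 kg:
- water filter+rope: weight 4+4=8, value 27+25=52
- tent: weight 7, value 48
- stove: weight 7, value 44
Best: 52 pts.

52 pts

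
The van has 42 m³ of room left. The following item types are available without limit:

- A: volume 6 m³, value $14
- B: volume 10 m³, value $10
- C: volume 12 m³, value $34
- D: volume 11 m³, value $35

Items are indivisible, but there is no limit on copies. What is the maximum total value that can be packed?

Best value-per-unit is D at 35/11; filling with it alone gives 3×35 = 105.
Optimal mix: 1×A + 3×D → volume 39, value 119.

$119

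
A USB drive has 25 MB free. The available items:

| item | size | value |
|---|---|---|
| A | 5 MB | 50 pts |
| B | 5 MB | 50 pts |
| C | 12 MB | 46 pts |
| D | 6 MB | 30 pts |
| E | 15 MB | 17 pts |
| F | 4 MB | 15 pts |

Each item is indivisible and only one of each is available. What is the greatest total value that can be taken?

Check high-value combinations within 25 MB:
- A+B+C: size 5+5+12=22, value 50+50+46=146
- A+B+D+F: size 5+5+6+4=20, value 50+50+30+15=145
- A+B+D: size 5+5+6=16, value 50+50+30=130
- A+C+D: size 5+12+6=23, value 50+46+30=126
Best: 146 pts.

146 pts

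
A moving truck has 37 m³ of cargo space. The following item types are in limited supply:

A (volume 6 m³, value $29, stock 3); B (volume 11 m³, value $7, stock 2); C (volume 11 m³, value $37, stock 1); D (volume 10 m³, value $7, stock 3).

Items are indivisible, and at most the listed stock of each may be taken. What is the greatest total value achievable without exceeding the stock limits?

$124

Best selections within volume 37 and stock limits:
- 3×A + 1×C: volume 29, value 124
- 2×A + 1×C + 1×D: volume 33, value 102
- 2×A + 1×B + 1×C: volume 34, value 102
Best: $124.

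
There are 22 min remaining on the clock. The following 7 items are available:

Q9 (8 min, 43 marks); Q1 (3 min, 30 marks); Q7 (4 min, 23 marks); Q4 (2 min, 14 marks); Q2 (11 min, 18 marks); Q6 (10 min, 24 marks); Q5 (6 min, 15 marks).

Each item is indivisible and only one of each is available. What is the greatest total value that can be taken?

111 marks

This is a 0/1 knapsack; check combinations near the capacity.
- Q9+Q1+Q7+Q5: time 8+3+4+6=21, value 43+30+23+15=111
- Q9+Q1+Q7+Q4: time 8+3+4+2=17, value 43+30+23+14=110
- Q9+Q1+Q4+Q5: time 8+3+2+6=19, value 43+30+14+15=102
- Q9+Q1+Q6: time 8+3+10=21, value 43+30+24=97
Best: 111 marks.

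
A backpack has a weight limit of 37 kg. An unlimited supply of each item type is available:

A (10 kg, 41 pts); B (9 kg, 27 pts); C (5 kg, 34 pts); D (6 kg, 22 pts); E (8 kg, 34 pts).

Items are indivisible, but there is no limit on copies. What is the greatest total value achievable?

238 pts

Best value-per-unit is C at 34/5, and filling with it alone uses weight 7×5=35. No mix of the others beats 7×34 = 238.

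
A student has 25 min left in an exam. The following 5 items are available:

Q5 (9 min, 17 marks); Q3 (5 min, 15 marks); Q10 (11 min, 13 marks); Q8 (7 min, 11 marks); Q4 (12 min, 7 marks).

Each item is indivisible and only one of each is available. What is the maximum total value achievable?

45 marks

Check high-value combinations within 25 min:
- Q5+Q3+Q10: time 9+5+11=25, value 17+15+13=45
- Q5+Q3+Q8: time 9+5+7=21, value 17+15+11=43
- Q3+Q10+Q8: time 5+11+7=23, value 15+13+11=39
- Q3+Q8+Q4: time 5+7+12=24, value 15+11+7=33
Best: 45 marks.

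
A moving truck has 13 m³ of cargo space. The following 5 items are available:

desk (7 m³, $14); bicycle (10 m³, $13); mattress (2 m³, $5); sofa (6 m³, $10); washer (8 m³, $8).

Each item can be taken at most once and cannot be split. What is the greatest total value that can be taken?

Check high-value combinations within 13 m³:
- desk+sofa: volume 7+6=13, value 14+10=24
- desk+mattress: volume 7+2=9, value 14+5=19
- bicycle+mattress: volume 10+2=12, value 13+5=18
- mattress+sofa: volume 2+6=8, value 5+10=15
Best: $24.

$24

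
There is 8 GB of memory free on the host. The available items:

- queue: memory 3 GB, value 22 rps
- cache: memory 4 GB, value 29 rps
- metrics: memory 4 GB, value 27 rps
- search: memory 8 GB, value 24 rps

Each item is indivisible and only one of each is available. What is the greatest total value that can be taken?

This is a 0/1 knapsack; check combinations near the capacity.
- cache+metrics: memory 4+4=8, value 29+27=56
- queue+cache: memory 3+4=7, value 22+29=51
- queue+metrics: memory 3+4=7, value 22+27=49
- cache: memory 4, value 29
Best: 56 rps.

56 rps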